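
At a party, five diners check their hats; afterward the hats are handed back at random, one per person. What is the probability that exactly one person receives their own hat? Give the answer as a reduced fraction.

Favorable outcomes: C(5,1)·!4 = 5·9 = 45.
Total outcomes: 5! = 120.
Probability = 45/120 = 3/8.

3/8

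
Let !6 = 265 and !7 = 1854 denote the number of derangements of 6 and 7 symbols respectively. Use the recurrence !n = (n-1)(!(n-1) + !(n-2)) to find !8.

14833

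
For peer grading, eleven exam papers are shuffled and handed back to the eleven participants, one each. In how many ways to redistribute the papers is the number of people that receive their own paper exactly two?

7342280

Choose which 2 of the 11 are fixed: C(11,2) = 55.
The remaining 9 must be deranged: !9 = 133496.
Total: 55 × 133496 = 7342280.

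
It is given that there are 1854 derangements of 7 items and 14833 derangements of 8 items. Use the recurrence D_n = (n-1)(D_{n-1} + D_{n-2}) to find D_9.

133496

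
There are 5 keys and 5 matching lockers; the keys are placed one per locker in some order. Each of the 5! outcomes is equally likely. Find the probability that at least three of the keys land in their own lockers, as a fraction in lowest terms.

Favorable outcomes: Σ_{i≥3} C(5,i)·!(5-i) = 10·1 + 5·0 + 1·1 = 11.
Total outcomes: 5! = 120.
Probability = 11/120 = 11/120.

11/120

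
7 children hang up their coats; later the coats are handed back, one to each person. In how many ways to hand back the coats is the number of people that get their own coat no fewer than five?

22

Sum C(7,i)·!(7-i) for i = 5..7:
  i=5: C(7,5)·!2 = 21·1 = 21
  i=6: C(7,6)·!1 = 7·0 = 0
  i=7: C(7,7)·!0 = 1·1 = 1
Total = 22.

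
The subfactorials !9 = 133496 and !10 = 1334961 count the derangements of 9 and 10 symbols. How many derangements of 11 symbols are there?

!11 = (11-1)·(!10 + !9) = 10·(1334961 + 133496) = 10·1468457 = 14684570.

14684570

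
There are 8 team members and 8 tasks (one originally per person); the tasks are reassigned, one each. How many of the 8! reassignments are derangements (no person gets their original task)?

14833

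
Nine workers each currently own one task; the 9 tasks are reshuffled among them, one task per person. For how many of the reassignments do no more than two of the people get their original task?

333737

Sum C(9,i)·!(9-i) for i = 0..2:
  i=0: C(9,0)·!9 = 1·133496 = 133496
  i=1: C(9,1)·!8 = 9·14833 = 133497
  i=2: C(9,2)·!7 = 36·1854 = 66744
Total = 333737.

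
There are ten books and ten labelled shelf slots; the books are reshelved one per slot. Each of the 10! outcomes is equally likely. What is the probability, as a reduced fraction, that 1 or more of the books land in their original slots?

Favorable outcomes: Σ_{i≥1} C(10,i)·!(10-i) = 10·133496 + 45·14833 + 120·1854 + 210·265 + 252·44 + 210·9 + 120·2 + 45·1 + 10·0 + 1·1 = 2293839.
Total outcomes: 10! = 3628800.
Probability = 2293839/3628800 = 28319/44800.

28319/44800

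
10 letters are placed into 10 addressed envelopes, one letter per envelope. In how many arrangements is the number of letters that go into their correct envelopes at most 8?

3628799

# with exactly i fixed is C(10,i)·!(10-i); sum over i=0..8:
  i=0: C(10,0)·!10 = 1·1334961 = 1334961
  i=1: C(10,1)·!9 = 10·133496 = 1334960
  i=2: C(10,2)·!8 = 45·14833 = 667485
  i=3: C(10,3)·!7 = 120·1854 = 222480
  i=4: C(10,4)·!6 = 210·265 = 55650
  i=5: C(10,5)·!5 = 252·44 = 11088
  i=6: C(10,6)·!4 = 210·9 = 1890
  i=7: C(10,7)·!3 = 120·2 = 240
  i=8: C(10,8)·!2 = 45·1 = 45
Total = 3628799.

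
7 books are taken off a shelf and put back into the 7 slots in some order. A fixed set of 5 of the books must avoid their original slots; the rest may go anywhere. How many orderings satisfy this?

2428

Inclusion-exclusion on the 5 forbidden self-matches:
Σ_{j=0}^{5} (-1)^j C(5,j)(7-j)!
= C(5,0)·7! - C(5,1)·6! + C(5,2)·5! - C(5,3)·4! + C(5,4)·3! - C(5,5)·2!
= 5040 - 3600 + 1200 - 240 + 30 - 2
= 2428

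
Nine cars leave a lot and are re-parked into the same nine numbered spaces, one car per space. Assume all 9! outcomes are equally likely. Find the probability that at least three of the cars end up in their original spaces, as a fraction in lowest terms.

Favorable outcomes: Σ_{i≥3} C(9,i)·!(9-i) = 84·265 + 126·44 + 126·9 + 84·2 + 36·1 + 9·0 + 1·1 = 29143.
Total outcomes: 9! = 362880.
Probability = 29143/362880 = 29143/362880.

29143/362880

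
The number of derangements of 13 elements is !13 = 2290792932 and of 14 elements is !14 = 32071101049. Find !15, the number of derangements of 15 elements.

481066515734

!15 = (15-1)·(!14 + !13) = 14·(32071101049 + 2290792932) = 14·34361893981 = 481066515734.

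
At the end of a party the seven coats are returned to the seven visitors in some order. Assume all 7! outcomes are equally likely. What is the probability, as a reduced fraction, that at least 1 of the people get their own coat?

177/280

Favorable outcomes: Σ_{i≥1} C(7,i)·!(7-i) = 7·265 + 21·44 + 35·9 + 35·2 + 21·1 + 7·0 + 1·1 = 3186.
Total outcomes: 7! = 5040.
Probability = 3186/5040 = 177/280.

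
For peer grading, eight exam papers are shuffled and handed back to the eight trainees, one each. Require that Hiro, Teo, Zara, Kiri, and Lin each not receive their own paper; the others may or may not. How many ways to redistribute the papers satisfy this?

Inclusion-exclusion on the 5 forbidden self-matches:
Σ_{j=0}^{5} (-1)^j C(5,j)(8-j)!
= C(5,0)·8! - C(5,1)·7! + C(5,2)·6! - C(5,3)·5! + C(5,4)·4! - C(5,5)·3!
= 40320 - 25200 + 7200 - 1200 + 120 - 6
= 21234

21234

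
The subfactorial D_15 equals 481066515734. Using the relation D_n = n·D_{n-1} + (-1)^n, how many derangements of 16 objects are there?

7697064251745

D_16 = 16·481066515734 + 1 = 7697064251745.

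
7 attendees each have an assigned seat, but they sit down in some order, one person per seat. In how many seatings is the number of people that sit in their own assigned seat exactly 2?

Pick the 2 fixed positions: C(7,2) = 21 ways.
The other 5 form a derangement: !5 = 44.
Total: 21 × 44 = 924.

924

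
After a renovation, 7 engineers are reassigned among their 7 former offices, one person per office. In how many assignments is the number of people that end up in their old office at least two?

1331

Sum C(7,i)·!(7-i) for i = 2..7:
  i=2: C(7,2)·!5 = 21·44 = 924
  i=3: C(7,3)·!4 = 35·9 = 315
  i=4: C(7,4)·!3 = 35·2 = 70
  i=5: C(7,5)·!2 = 21·1 = 21
  i=6: C(7,6)·!1 = 7·0 = 0
  i=7: C(7,7)·!0 = 1·1 = 1
Total = 1331.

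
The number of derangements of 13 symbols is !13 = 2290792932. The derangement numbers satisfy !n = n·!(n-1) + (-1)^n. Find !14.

32071101049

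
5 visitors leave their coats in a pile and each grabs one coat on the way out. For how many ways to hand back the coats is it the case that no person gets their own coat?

44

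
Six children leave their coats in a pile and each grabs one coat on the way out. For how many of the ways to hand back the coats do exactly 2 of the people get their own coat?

135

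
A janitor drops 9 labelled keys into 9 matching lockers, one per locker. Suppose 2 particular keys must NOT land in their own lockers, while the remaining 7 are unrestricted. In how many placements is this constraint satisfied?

Let A_j be the event that the j-th constrained one is fixed. By inclusion-exclusion over the 2 events:
Σ_{j=0}^{2} (-1)^j C(2,j)(9-j)!
= C(2,0)·9! - C(2,1)·8! + C(2,2)·7!
= 362880 - 80640 + 5040
= 287280

287280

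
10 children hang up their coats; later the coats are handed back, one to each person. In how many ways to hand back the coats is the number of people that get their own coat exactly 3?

Choose which 3 of the 10 are fixed: C(10,3) = 120.
The remaining 7 must be deranged: !7 = 1854.
Total: 120 × 1854 = 222480.

222480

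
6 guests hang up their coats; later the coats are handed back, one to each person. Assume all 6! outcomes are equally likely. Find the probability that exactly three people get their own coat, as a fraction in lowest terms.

Favorable outcomes: C(6,3)·!3 = 20·2 = 40.
Total outcomes: 6! = 720.
Probability = 40/720 = 1/18.

1/18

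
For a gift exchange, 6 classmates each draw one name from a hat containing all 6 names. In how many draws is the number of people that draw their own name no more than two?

Sum C(6,i)·!(6-i) for i = 0..2:
  i=0: C(6,0)·!6 = 1·265 = 265
  i=1: C(6,1)·!5 = 6·44 = 264
  i=2: C(6,2)·!4 = 15·9 = 135
Total = 664.

664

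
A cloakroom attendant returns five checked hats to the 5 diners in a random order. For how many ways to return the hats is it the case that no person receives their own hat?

44

The subfactorial !5 = [5!/e] (nearest integer).
5! = 120, and 120/e ≈ 44.15, so !5 = 44.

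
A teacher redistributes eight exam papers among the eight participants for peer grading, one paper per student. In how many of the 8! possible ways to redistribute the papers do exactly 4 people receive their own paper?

630

Pick the 4 fixed positions: C(8,4) = 70 ways.
The other 4 form a derangement: !4 = 9.
Total: 70 × 9 = 630.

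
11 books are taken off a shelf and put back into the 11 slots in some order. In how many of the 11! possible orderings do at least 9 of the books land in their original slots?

56

Sum C(11,i)·!(11-i) for i = 9..11:
  i=9: C(11,9)·!2 = 55·1 = 55
  i=10: C(11,10)·!1 = 11·0 = 0
  i=11: C(11,11)·!0 = 1·1 = 1
Total = 56.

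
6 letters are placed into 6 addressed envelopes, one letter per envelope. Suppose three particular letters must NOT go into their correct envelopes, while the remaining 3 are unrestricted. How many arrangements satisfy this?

426

Let A_j be the event that the j-th constrained one is fixed. By inclusion-exclusion over the 3 events:
Σ_{j=0}^{3} (-1)^j C(3,j)(6-j)!
= C(3,0)·6! - C(3,1)·5! + C(3,2)·4! - C(3,3)·3!
= 720 - 360 + 72 - 6
= 426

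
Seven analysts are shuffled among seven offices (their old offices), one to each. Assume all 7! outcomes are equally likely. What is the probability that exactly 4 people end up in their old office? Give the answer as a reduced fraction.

Favorable outcomes: C(7,4)·!3 = 35·2 = 70.
Total outcomes: 7! = 5040.
Probability = 70/5040 = 1/72.

1/72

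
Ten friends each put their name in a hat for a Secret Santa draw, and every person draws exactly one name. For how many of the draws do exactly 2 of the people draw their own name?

Choose which 2 of the 10 are fixed: C(10,2) = 45.
The other 8 form a derangement: !8 = 14833.
Total: 45 × 14833 = 667485.

667485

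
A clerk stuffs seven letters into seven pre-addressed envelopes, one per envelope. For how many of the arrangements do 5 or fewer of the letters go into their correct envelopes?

5039

Sum C(7,i)·!(7-i) for i = 0..5:
  i=0: C(7,0)·!7 = 1·1854 = 1854
  i=1: C(7,1)·!6 = 7·265 = 1855
  i=2: C(7,2)·!5 = 21·44 = 924
  i=3: C(7,3)·!4 = 35·9 = 315
  i=4: C(7,4)·!3 = 35·2 = 70
  i=5: C(7,5)·!2 = 21·1 = 21
Total = 5039.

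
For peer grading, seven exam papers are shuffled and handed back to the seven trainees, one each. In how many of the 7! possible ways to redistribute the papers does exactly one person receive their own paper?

1855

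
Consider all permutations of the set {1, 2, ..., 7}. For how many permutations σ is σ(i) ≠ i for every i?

1854

!7 is the nearest integer to 7!/e.
7! = 5040, and 5040/e ≈ 1854.11, so !7 = 1854.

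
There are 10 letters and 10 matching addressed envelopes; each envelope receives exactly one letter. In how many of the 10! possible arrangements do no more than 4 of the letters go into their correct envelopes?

# with exactly i fixed is C(10,i)·!(10-i); sum over i=0..4:
  i=0: C(10,0)·!10 = 1·1334961 = 1334961
  i=1: C(10,1)·!9 = 10·133496 = 1334960
  i=2: C(10,2)·!8 = 45·14833 = 667485
  i=3: C(10,3)·!7 = 120·1854 = 222480
  i=4: C(10,4)·!6 = 210·265 = 55650
Total = 3615536.

3615536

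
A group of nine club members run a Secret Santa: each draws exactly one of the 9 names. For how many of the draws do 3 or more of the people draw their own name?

29143

# with exactly i fixed is C(9,i)·!(9-i); sum over i=3..9:
  i=3: C(9,3)·!6 = 84·265 = 22260
  i=4: C(9,4)·!5 = 126·44 = 5544
  i=5: C(9,5)·!4 = 126·9 = 1134
  i=6: C(9,6)·!3 = 84·2 = 168
  i=7: C(9,7)·!2 = 36·1 = 36
  i=8: C(9,8)·!1 = 9·0 = 0
  i=9: C(9,9)·!0 = 1·1 = 1
Total = 29143.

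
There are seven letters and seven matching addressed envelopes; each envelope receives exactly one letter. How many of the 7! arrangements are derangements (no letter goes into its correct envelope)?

By inclusion-exclusion, !7 = Σ (-1)^k · 7!/k! for k=0..7
= 7! - 7!/1! + 7!/2! - 7!/3! + 7!/4! - 7!/5! + 7!/6! - 7!/7!
= 5040 - 5040 + 2520 - 840 + 210 - 42 + 7 - 1
= 1854

1854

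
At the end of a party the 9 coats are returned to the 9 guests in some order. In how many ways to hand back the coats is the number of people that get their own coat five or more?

1339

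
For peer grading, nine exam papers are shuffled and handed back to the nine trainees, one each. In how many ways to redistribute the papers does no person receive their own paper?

133496

Use !n = n·!(n-1) + (-1)^n.
!9 = 9·14833 - 1 = 133496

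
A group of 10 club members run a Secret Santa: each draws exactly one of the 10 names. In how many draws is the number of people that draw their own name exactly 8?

Choose which 8 of the 10 are fixed: C(10,8) = 45.
The remaining 2 must be deranged: !2 = 1.
Total: 45 × 1 = 45.

45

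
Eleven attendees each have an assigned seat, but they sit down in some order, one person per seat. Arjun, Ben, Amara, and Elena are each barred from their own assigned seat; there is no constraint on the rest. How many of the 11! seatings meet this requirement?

Inclusion-exclusion on the 4 forbidden self-matches:
Σ_{j=0}^{4} (-1)^j C(4,j)(11-j)!
= C(4,0)·11! - C(4,1)·10! + C(4,2)·9! - C(4,3)·8! + C(4,4)·7!
= 39916800 - 14515200 + 2177280 - 161280 + 5040
= 27422640

27422640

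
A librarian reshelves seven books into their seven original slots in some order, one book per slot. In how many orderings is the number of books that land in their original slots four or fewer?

5018

# with exactly i fixed is C(7,i)·!(7-i); sum over i=0..4:
  i=0: C(7,0)·!7 = 1·1854 = 1854
  i=1: C(7,1)·!6 = 7·265 = 1855
  i=2: C(7,2)·!5 = 21·44 = 924
  i=3: C(7,3)·!4 = 35·9 = 315
  i=4: C(7,4)·!3 = 35·2 = 70
Total = 5018.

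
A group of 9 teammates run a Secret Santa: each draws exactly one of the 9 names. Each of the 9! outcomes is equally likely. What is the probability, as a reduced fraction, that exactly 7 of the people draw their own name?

Favorable outcomes: C(9,7)·!2 = 36·1 = 36.
Total outcomes: 9! = 362880.
Probability = 36/362880 = 1/10080.

1/10080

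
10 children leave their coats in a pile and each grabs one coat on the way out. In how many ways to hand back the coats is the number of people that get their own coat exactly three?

222480

Pick the 3 fixed positions: C(10,3) = 120 ways.
The remaining 7 must be deranged: !7 = 1854.
Total: 120 × 1854 = 222480.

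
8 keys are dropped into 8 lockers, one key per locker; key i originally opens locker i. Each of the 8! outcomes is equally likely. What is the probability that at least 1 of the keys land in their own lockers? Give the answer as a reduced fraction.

Favorable outcomes: Σ_{i≥1} C(8,i)·!(8-i) = 8·1854 + 28·265 + 56·44 + 70·9 + 56·2 + 28·1 + 8·0 + 1·1 = 25487.
Total outcomes: 8! = 40320.
Probability = 25487/40320 = 3641/5760.

3641/5760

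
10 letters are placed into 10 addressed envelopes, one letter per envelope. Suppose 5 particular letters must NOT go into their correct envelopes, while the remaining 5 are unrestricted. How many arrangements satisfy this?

2170680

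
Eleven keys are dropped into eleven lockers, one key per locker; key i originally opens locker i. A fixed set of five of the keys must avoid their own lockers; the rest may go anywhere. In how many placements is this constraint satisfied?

Let A_j be the event that the j-th constrained one is fixed. By inclusion-exclusion over the 5 events:
Σ_{j=0}^{5} (-1)^j C(5,j)(11-j)!
= C(5,0)·11! - C(5,1)·10! + C(5,2)·9! - C(5,3)·8! + C(5,4)·7! - C(5,5)·6!
= 39916800 - 18144000 + 3628800 - 403200 + 25200 - 720
= 25022880

25022880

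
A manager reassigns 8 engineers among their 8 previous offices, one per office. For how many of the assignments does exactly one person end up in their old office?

Choose which one of the 8 is fixed: C(8,1) = 8.
The other 7 form a derangement: !7 = 1854.
Total: 8 × 1854 = 14832.

14832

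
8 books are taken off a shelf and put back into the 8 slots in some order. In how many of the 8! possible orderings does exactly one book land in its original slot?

Choose which one of the 8 is fixed: C(8,1) = 8.
The remaining 7 must be deranged: !7 = 1854.
Total: 8 × 1854 = 14832.

14832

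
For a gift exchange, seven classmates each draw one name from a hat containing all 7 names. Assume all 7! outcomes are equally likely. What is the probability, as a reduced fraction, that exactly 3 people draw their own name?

Favorable outcomes: C(7,3)·!4 = 35·9 = 315.
Total outcomes: 7! = 5040.
Probability = 315/5040 = 1/16.

1/16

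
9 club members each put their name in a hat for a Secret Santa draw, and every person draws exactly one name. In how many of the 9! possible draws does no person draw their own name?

133496

!9 is the nearest integer to 9!/e.
9! = 362880, and 362880/e ≈ 133496.09, so !9 = 133496.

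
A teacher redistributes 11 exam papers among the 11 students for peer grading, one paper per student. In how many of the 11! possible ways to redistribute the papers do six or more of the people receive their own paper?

23684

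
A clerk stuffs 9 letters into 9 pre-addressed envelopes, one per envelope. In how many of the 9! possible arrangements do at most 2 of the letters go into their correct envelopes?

333737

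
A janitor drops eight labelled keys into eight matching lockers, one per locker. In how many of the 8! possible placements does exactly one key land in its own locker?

14832

Choose which one of the 8 is fixed: C(8,1) = 8.
The other 7 form a derangement: !7 = 1854.
Total: 8 × 1854 = 14832.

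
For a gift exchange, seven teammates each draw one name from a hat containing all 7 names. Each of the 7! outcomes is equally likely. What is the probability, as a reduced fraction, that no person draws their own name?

103/280

Favorable outcomes: !7 = 1854.
Total outcomes: 7! = 5040.
Probability = 1854/5040 = 103/280.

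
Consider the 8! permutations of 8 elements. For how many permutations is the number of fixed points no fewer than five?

141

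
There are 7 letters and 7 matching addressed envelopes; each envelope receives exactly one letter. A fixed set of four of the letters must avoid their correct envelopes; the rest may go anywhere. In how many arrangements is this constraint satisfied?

Inclusion-exclusion on the 4 forbidden self-matches:
Σ_{j=0}^{4} (-1)^j C(4,j)(7-j)!
= C(4,0)·7! - C(4,1)·6! + C(4,2)·5! - C(4,3)·4! + C(4,4)·3!
= 5040 - 2880 + 720 - 96 + 6
= 2790

2790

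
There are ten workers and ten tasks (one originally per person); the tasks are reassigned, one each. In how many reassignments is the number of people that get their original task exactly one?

Choose which one of the 10 is fixed: C(10,1) = 10.
The remaining 9 must be deranged: !9 = 133496.
Total: 10 × 133496 = 1334960.

1334960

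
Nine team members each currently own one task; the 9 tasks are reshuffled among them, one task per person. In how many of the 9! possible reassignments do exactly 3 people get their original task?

22260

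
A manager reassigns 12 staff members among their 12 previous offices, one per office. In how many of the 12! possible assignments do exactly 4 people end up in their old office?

Choose which 4 of the 12 are fixed: C(12,4) = 495.
The other 8 form a derangement: !8 = 14833.
Total: 495 × 14833 = 7342335.

7342335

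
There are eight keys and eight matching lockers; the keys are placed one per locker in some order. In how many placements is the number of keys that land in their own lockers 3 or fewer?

39549

Sum C(8,i)·!(8-i) for i = 0..3:
  i=0: C(8,0)·!8 = 1·14833 = 14833
  i=1: C(8,1)·!7 = 8·1854 = 14832
  i=2: C(8,2)·!6 = 28·265 = 7420
  i=3: C(8,3)·!5 = 56·44 = 2464
Total = 39549.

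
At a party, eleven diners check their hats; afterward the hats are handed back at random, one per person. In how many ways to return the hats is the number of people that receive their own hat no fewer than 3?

3205379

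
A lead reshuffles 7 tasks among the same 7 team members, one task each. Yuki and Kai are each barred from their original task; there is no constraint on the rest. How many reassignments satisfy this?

3720

Inclusion-exclusion on the 2 forbidden self-matches:
Σ_{j=0}^{2} (-1)^j C(2,j)(7-j)!
= C(2,0)·7! - C(2,1)·6! + C(2,2)·5!
= 5040 - 1440 + 120
= 3720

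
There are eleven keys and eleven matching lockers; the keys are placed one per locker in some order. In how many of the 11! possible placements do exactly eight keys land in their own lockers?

330

Choose which 8 of the 11 are fixed: C(11,8) = 165.
The other 3 form a derangement: !3 = 2.
Total: 165 × 2 = 330.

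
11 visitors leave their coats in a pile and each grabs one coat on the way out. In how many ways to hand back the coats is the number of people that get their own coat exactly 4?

Choose which 4 of the 11 are fixed: C(11,4) = 330.
The other 7 form a derangement: !7 = 1854.
Total: 330 × 1854 = 611820.

611820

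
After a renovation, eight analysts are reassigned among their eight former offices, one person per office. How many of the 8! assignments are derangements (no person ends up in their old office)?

Use !n = (n-1)(!(n-1) + !(n-2)).
!8 = 7·(1854 + 265) = 7·2119 = 14833

14833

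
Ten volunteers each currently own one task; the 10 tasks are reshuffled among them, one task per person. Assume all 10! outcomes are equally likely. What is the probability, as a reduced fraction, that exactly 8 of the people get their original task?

1/80640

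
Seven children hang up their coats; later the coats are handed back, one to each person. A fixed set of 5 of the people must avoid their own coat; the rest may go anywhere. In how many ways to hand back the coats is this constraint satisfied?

2428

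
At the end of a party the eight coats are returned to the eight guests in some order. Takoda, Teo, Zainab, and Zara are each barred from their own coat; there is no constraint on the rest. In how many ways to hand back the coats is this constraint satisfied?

24024

Let A_j be the event that the j-th constrained one is fixed. By inclusion-exclusion over the 4 events:
Σ_{j=0}^{4} (-1)^j C(4,j)(8-j)!
= C(4,0)·8! - C(4,1)·7! + C(4,2)·6! - C(4,3)·5! + C(4,4)·4!
= 40320 - 20160 + 4320 - 480 + 24
= 24024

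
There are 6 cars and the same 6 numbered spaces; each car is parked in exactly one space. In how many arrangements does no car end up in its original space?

265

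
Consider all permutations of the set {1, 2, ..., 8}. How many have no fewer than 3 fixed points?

# with exactly i fixed is C(8,i)·!(8-i); sum over i=3..8:
  i=3: C(8,3)·!5 = 56·44 = 2464
  i=4: C(8,4)·!4 = 70·9 = 630
  i=5: C(8,5)·!3 = 56·2 = 112
  i=6: C(8,6)·!2 = 28·1 = 28
  i=7: C(8,7)·!1 = 8·0 = 0
  i=8: C(8,8)·!0 = 1·1 = 1
Total = 3235.

3235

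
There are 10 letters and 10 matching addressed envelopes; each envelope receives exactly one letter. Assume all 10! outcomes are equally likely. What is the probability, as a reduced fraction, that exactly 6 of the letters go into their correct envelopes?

Favorable outcomes: C(10,6)·!4 = 210·9 = 1890.
Total outcomes: 10! = 3628800.
Probability = 1890/3628800 = 1/1920.

1/1920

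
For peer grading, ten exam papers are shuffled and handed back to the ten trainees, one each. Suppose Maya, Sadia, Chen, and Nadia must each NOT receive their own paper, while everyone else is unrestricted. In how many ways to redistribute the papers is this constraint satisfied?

2399760

Inclusion-exclusion on the 4 forbidden self-matches:
Σ_{j=0}^{4} (-1)^j C(4,j)(10-j)!
= C(4,0)·10! - C(4,1)·9! + C(4,2)·8! - C(4,3)·7! + C(4,4)·6!
= 3628800 - 1451520 + 241920 - 20160 + 720
= 2399760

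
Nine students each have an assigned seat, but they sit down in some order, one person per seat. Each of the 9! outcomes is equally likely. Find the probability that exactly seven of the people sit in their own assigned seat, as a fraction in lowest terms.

1/10080

Favorable outcomes: C(9,7)·!2 = 36·1 = 36.
Total outcomes: 9! = 362880.
Probability = 36/362880 = 1/10080.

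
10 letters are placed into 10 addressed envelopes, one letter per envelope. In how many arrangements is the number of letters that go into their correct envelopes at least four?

# with exactly i fixed is C(10,i)·!(10-i); sum over i=4..10:
  i=4: C(10,4)·!6 = 210·265 = 55650
  i=5: C(10,5)·!5 = 252·44 = 11088
  i=6: C(10,6)·!4 = 210·9 = 1890
  i=7: C(10,7)·!3 = 120·2 = 240
  i=8: C(10,8)·!2 = 45·1 = 45
  i=9: C(10,9)·!1 = 10·0 = 0
  i=10: C(10,10)·!0 = 1·1 = 1
Total = 68914.

68914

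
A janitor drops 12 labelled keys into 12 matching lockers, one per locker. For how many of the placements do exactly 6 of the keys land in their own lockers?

244860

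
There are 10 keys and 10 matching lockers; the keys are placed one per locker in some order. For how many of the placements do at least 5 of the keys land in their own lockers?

13264

# with exactly i fixed is C(10,i)·!(10-i); sum over i=5..10:
  i=5: C(10,5)·!5 = 252·44 = 11088
  i=6: C(10,6)·!4 = 210·9 = 1890
  i=7: C(10,7)·!3 = 120·2 = 240
  i=8: C(10,8)·!2 = 45·1 = 45
  i=9: C(10,9)·!1 = 10·0 = 0
  i=10: C(10,10)·!0 = 1·1 = 1
Total = 13264.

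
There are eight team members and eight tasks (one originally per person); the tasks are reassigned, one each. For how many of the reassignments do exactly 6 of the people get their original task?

Choose which 6 of the 8 are fixed: C(8,6) = 28.
The remaining 2 must be deranged: !2 = 1.
Total: 28 × 1 = 28.

28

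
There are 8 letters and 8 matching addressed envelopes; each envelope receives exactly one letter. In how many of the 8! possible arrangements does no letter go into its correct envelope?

The subfactorial !8 = [8!/e] (nearest integer).
8! = 40320, and 40320/e ≈ 14832.90, so !8 = 14833.

14833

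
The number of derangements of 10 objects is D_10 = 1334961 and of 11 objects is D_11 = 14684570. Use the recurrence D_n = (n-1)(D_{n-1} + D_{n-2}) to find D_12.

176214841

D_12 = (12-1)·(D_11 + D_10) = 11·(14684570 + 1334961) = 11·16019531 = 176214841.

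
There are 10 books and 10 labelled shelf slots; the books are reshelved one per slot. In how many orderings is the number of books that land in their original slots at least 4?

68914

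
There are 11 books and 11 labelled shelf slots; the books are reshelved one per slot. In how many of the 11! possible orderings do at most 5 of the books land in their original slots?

Sum C(11,i)·!(11-i) for i = 0..5:
  i=0: C(11,0)·!11 = 1·14684570 = 14684570
  i=1: C(11,1)·!10 = 11·1334961 = 14684571
  i=2: C(11,2)·!9 = 55·133496 = 7342280
  i=3: C(11,3)·!8 = 165·14833 = 2447445
  i=4: C(11,4)·!7 = 330·1854 = 611820
  i=5: C(11,5)·!6 = 462·265 = 122430
Total = 39893116.

39893116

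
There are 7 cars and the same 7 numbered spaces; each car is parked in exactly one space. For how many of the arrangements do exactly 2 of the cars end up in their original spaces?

Pick the 2 fixed positions: C(7,2) = 21 ways.
The remaining 5 must be deranged: !5 = 44.
Total: 21 × 44 = 924.

924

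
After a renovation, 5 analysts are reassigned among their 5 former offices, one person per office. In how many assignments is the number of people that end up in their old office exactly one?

45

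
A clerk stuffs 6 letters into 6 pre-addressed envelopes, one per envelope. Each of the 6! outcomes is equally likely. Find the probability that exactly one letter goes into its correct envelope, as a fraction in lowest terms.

Favorable outcomes: C(6,1)·!5 = 6·44 = 264.
Total outcomes: 6! = 720.
Probability = 264/720 = 11/30.

11/30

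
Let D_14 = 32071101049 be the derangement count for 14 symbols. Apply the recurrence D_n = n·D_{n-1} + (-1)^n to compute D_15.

481066515734

D_15 = 15·32071101049 - 1 = 481066515734.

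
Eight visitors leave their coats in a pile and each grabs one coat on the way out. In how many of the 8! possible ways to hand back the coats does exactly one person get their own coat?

Choose which one of the 8 is fixed: C(8,1) = 8.
The remaining 7 must be deranged: !7 = 1854.
Total: 8 × 1854 = 14832.

14832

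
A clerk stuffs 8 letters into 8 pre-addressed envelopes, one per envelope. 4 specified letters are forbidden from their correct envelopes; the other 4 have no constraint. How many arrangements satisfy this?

24024

Let A_j be the event that the j-th constrained one is fixed. By inclusion-exclusion over the 4 events:
Σ_{j=0}^{4} (-1)^j C(4,j)(8-j)!
= C(4,0)·8! - C(4,1)·7! + C(4,2)·6! - C(4,3)·5! + C(4,4)·4!
= 40320 - 20160 + 4320 - 480 + 24
= 24024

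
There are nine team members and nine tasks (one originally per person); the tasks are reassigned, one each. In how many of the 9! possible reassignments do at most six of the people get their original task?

362843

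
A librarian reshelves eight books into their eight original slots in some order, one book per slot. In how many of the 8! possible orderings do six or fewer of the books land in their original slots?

# with exactly i fixed is C(8,i)·!(8-i); sum over i=0..6:
  i=0: C(8,0)·!8 = 1·14833 = 14833
  i=1: C(8,1)·!7 = 8·1854 = 14832
  i=2: C(8,2)·!6 = 28·265 = 7420
  i=3: C(8,3)·!5 = 56·44 = 2464
  i=4: C(8,4)·!4 = 70·9 = 630
  i=5: C(8,5)·!3 = 56·2 = 112
  i=6: C(8,6)·!2 = 28·1 = 28
Total = 40319.

40319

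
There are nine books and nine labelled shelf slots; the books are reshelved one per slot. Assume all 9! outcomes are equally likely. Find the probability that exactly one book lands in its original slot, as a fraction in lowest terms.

Favorable outcomes: C(9,1)·!8 = 9·14833 = 133497.
Total outcomes: 9! = 362880.
Probability = 133497/362880 = 2119/5760.

2119/5760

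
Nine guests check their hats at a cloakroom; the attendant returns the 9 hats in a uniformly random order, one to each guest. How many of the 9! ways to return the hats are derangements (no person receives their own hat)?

133496

!9 is the nearest integer to 9!/e.
9! = 362880, and 362880/e ≈ 133496.09, so !9 = 133496.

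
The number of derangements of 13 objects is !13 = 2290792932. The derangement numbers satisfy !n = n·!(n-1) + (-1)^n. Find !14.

32071101049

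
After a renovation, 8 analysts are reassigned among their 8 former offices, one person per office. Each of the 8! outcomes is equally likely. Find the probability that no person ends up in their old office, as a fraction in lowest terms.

Favorable outcomes: !8 = 14833.
Total outcomes: 8! = 40320.
Probability = 14833/40320 = 2119/5760.

2119/5760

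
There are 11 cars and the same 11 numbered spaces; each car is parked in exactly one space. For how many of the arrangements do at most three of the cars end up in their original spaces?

39158866

Sum C(11,i)·!(11-i) for i = 0..3:
  i=0: C(11,0)·!11 = 1·14684570 = 14684570
  i=1: C(11,1)·!10 = 11·1334961 = 14684571
  i=2: C(11,2)·!9 = 55·133496 = 7342280
  i=3: C(11,3)·!8 = 165·14833 = 2447445
Total = 39158866.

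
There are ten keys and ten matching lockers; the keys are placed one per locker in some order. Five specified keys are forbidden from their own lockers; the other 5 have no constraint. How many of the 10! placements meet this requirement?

2170680

Inclusion-exclusion on the 5 forbidden self-matches:
Σ_{j=0}^{5} (-1)^j C(5,j)(10-j)!
= C(5,0)·10! - C(5,1)·9! + C(5,2)·8! - C(5,3)·7! + C(5,4)·6! - C(5,5)·5!
= 3628800 - 1814400 + 403200 - 50400 + 3600 - 120
= 2170680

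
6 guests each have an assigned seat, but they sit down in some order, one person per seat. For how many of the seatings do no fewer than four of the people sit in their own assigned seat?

# with exactly i fixed is C(6,i)·!(6-i); sum over i=4..6:
  i=4: C(6,4)·!2 = 15·1 = 15
  i=5: C(6,5)·!1 = 6·0 = 0
  i=6: C(6,6)·!0 = 1·1 = 1
Total = 16.

16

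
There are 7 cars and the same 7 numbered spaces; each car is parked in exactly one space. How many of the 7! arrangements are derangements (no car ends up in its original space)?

1854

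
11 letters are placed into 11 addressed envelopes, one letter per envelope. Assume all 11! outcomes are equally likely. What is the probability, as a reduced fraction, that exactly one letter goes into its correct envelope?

Favorable outcomes: C(11,1)·!10 = 11·1334961 = 14684571.
Total outcomes: 11! = 39916800.
Probability = 14684571/39916800 = 16481/44800.

16481/44800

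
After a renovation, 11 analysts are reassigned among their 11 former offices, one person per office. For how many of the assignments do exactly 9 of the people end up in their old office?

55

Choose which 9 of the 11 are fixed: C(11,9) = 55.
The remaining 2 must be deranged: !2 = 1.
Total: 55 × 1 = 55.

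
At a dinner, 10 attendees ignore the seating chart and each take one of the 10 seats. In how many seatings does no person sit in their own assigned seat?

1334961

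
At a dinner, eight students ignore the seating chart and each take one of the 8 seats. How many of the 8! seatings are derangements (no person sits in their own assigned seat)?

The subfactorial !8 = [8!/e] (nearest integer).
8! = 40320, and 40320/e ≈ 14832.90, so !8 = 14833.

14833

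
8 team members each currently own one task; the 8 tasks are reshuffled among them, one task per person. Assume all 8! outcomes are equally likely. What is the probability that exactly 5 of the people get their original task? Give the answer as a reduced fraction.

1/360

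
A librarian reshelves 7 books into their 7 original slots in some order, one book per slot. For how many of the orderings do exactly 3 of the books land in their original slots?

Choose which 3 of the 7 are fixed: C(7,3) = 35.
The other 4 form a derangement: !4 = 9.
Total: 35 × 9 = 315.

315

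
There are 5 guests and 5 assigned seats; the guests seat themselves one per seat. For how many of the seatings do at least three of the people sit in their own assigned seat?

# with exactly i fixed is C(5,i)·!(5-i); sum over i=3..5:
  i=3: C(5,3)·!2 = 10·1 = 10
  i=4: C(5,4)·!1 = 5·0 = 0
  i=5: C(5,5)·!0 = 1·1 = 1
Total = 11.

11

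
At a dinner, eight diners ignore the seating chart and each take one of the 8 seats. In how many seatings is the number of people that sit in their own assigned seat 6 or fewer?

40319

# with exactly i fixed is C(8,i)·!(8-i); sum over i=0..6:
  i=0: C(8,0)·!8 = 1·14833 = 14833
  i=1: C(8,1)·!7 = 8·1854 = 14832
  i=2: C(8,2)·!6 = 28·265 = 7420
  i=3: C(8,3)·!5 = 56·44 = 2464
  i=4: C(8,4)·!4 = 70·9 = 630
  i=5: C(8,5)·!3 = 56·2 = 112
  i=6: C(8,6)·!2 = 28·1 = 28
Total = 40319.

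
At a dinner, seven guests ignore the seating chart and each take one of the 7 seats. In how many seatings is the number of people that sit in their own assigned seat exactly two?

924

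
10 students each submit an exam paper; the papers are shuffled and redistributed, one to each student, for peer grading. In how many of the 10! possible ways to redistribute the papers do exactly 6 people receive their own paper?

1890

Choose which 6 of the 10 are fixed: C(10,6) = 210.
The other 4 form a derangement: !4 = 9.
Total: 210 × 9 = 1890.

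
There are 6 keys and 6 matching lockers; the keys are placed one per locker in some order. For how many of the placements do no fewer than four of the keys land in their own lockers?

16

# with exactly i fixed is C(6,i)·!(6-i); sum over i=4..6:
  i=4: C(6,4)·!2 = 15·1 = 15
  i=5: C(6,5)·!1 = 6·0 = 0
  i=6: C(6,6)·!0 = 1·1 = 1
Total = 16.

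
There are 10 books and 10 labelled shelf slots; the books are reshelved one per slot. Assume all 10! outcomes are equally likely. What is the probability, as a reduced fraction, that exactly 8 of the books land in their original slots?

1/80640

Favorable outcomes: C(10,8)·!2 = 45·1 = 45.
Total outcomes: 10! = 3628800.
Probability = 45/3628800 = 1/80640.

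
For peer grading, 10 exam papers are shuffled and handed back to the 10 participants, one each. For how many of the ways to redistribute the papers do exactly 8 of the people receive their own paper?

45

Choose which 8 of the 10 are fixed: C(10,8) = 45.
The other 2 form a derangement: !2 = 1.
Total: 45 × 1 = 45.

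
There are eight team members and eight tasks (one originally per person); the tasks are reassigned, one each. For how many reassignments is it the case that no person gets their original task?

14833

Use !n = (n-1)(!(n-1) + !(n-2)).
!8 = 7·(1854 + 265) = 7·2119 = 14833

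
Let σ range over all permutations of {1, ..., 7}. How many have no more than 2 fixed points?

# with exactly i fixed is C(7,i)·!(7-i); sum over i=0..2:
  i=0: C(7,0)·!7 = 1·1854 = 1854
  i=1: C(7,1)·!6 = 7·265 = 1855
  i=2: C(7,2)·!5 = 21·44 = 924
Total = 4633.

4633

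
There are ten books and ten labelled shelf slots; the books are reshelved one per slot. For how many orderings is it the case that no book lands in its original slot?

Use !n = (n-1)(!(n-1) + !(n-2)).
!10 = 9·(133496 + 14833) = 9·148329 = 1334961

1334961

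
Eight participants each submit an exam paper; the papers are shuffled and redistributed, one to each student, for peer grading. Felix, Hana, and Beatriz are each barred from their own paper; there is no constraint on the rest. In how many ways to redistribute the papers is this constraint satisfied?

Inclusion-exclusion on the 3 forbidden self-matches:
Σ_{j=0}^{3} (-1)^j C(3,j)(8-j)!
= C(3,0)·8! - C(3,1)·7! + C(3,2)·6! - C(3,3)·5!
= 40320 - 15120 + 2160 - 120
= 27240

27240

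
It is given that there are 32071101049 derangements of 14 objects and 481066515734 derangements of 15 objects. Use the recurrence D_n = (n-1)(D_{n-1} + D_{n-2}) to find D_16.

D_16 = (16-1)·(D_15 + D_14) = 15·(481066515734 + 32071101049) = 15·513137616783 = 7697064251745.

7697064251745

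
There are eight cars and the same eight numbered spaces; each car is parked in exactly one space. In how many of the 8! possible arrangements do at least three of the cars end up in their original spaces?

3235

Sum C(8,i)·!(8-i) for i = 3..8:
  i=3: C(8,3)·!5 = 56·44 = 2464
  i=4: C(8,4)·!4 = 70·9 = 630
  i=5: C(8,5)·!3 = 56·2 = 112
  i=6: C(8,6)·!2 = 28·1 = 28
  i=7: C(8,7)·!1 = 8·0 = 0
  i=8: C(8,8)·!0 = 1·1 = 1
Total = 3235.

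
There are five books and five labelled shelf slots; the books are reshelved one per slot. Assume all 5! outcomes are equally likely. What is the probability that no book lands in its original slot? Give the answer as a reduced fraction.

11/30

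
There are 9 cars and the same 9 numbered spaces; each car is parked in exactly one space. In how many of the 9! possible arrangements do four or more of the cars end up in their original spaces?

Sum C(9,i)·!(9-i) for i = 4..9:
  i=4: C(9,4)·!5 = 126·44 = 5544
  i=5: C(9,5)·!4 = 126·9 = 1134
  i=6: C(9,6)·!3 = 84·2 = 168
  i=7: C(9,7)·!2 = 36·1 = 36
  i=8: C(9,8)·!1 = 9·0 = 0
  i=9: C(9,9)·!0 = 1·1 = 1
Total = 6883.

6883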